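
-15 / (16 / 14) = -105 / 8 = -13.12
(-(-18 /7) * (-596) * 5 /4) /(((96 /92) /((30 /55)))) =-154215 /154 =-1001.40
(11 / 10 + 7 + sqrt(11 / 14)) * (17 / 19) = 17 * sqrt(154) / 266 + 1377 / 190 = 8.04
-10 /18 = -0.56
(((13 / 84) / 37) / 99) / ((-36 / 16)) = -13 / 692307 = -0.00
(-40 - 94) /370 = -0.36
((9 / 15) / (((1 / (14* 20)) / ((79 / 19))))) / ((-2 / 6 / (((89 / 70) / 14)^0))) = -2095.58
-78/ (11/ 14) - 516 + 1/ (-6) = -40619/ 66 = -615.44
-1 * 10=-10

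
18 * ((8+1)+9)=324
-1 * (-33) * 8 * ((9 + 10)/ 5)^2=95304/ 25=3812.16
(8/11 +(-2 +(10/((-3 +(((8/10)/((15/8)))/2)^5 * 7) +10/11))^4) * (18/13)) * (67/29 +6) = 220932490548791641282755124088815764032807736505148/36584652646426079242165744969668861625179574627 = 6038.94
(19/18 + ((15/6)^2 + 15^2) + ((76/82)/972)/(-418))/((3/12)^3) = 1629380000/109593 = 14867.56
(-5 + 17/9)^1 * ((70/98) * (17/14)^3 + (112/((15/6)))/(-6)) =1782821/92610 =19.25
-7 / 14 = -0.50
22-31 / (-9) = 229 / 9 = 25.44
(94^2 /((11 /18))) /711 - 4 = 14196 /869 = 16.34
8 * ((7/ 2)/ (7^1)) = 4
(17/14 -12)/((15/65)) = -1963/42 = -46.74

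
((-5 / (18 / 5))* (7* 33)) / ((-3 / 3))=1925 / 6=320.83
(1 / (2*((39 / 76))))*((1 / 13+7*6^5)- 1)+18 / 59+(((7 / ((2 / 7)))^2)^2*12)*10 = 863270099761 / 19942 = 43289043.21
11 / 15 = 0.73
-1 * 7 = -7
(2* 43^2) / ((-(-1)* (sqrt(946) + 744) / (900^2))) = 222856272000 / 55259 -299538000* sqrt(946) / 55259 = 3866218.13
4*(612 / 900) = 68 / 25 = 2.72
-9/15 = -3/5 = -0.60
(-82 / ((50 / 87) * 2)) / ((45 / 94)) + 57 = -34508 / 375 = -92.02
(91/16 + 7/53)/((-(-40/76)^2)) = -356307/16960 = -21.01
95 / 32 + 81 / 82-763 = -995865 / 1312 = -759.04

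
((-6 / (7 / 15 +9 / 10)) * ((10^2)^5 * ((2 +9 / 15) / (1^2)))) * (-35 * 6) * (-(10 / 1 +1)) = -10810800000000000 / 41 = -263678048780487.80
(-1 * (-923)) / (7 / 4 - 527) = -3692 / 2101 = -1.76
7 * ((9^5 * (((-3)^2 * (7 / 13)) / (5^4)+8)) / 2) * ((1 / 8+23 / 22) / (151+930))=2770013567727 / 1545830000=1791.93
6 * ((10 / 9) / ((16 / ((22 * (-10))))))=-275 / 3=-91.67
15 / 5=3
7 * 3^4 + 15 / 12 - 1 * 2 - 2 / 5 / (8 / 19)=5653 / 10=565.30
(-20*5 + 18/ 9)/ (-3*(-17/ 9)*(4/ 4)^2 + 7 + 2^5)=-147/ 67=-2.19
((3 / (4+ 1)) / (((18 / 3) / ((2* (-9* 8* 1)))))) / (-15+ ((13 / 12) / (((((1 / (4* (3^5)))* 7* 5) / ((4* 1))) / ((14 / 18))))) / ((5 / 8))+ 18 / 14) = -105 / 992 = -0.11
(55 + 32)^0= 1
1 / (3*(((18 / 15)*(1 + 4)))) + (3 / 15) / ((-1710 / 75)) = 8 / 171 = 0.05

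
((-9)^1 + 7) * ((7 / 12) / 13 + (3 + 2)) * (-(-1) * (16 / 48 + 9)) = -11018 / 117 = -94.17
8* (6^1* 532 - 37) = 25240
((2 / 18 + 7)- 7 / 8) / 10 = 449 / 720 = 0.62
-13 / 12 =-1.08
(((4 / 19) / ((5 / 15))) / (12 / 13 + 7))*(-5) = -780 / 1957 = -0.40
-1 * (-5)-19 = -14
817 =817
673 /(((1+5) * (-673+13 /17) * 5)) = -11441 /342840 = -0.03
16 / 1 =16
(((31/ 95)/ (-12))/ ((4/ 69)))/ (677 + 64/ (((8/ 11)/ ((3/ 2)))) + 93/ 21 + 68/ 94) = -234577/ 407141120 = -0.00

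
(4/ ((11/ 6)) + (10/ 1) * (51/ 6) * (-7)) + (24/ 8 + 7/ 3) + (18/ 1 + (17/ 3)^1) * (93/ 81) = -499238/ 891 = -560.31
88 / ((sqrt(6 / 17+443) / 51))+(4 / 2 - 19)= -17+4488 * sqrt(128129) / 7537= 196.15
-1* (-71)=71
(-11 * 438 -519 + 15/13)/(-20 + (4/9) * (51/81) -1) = 16855938/65455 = 257.52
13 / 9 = 1.44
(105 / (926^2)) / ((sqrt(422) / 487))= 51135*sqrt(422) / 361854872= 0.00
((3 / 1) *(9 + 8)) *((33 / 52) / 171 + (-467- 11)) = -24377.81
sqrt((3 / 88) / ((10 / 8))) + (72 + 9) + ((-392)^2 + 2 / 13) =sqrt(330) / 110 + 1998687 / 13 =153745.32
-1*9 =-9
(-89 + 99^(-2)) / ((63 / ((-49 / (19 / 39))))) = 79378208 / 558657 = 142.09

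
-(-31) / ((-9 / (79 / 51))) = -2449 / 459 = -5.34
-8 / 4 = -2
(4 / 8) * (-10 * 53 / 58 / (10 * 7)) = -53 / 812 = -0.07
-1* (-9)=9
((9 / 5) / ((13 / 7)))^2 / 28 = 567 / 16900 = 0.03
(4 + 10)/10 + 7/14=19/10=1.90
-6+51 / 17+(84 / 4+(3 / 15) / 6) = 541 / 30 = 18.03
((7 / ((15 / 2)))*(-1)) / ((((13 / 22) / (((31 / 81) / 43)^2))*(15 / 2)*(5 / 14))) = -8287664 / 177420101625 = -0.00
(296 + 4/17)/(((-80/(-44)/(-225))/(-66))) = 41131530/17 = 2419501.76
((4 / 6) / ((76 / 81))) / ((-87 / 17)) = -153 / 1102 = -0.14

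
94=94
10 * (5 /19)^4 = 6250 /130321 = 0.05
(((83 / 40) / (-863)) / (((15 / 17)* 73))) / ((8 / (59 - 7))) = -18343 / 75598800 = -0.00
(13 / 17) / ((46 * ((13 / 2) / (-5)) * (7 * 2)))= -5 / 5474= -0.00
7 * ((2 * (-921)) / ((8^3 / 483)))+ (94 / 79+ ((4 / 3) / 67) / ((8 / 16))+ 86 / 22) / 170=-2719503110573 / 223576320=-12163.65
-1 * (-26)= 26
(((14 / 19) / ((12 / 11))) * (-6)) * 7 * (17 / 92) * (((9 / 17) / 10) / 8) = -4851 / 139840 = -0.03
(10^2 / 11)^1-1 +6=155 / 11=14.09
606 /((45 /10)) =404 /3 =134.67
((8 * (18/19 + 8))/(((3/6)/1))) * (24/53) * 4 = 261120/1007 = 259.30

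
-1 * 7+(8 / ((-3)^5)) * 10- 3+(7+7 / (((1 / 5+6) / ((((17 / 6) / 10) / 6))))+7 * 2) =10.72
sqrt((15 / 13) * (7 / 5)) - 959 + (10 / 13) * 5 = -12417 / 13 + sqrt(273) / 13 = -953.88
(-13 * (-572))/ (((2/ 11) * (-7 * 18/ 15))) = -102245/ 21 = -4868.81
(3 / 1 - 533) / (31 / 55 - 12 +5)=14575 / 177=82.34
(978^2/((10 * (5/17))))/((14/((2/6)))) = 1355019/175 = 7742.97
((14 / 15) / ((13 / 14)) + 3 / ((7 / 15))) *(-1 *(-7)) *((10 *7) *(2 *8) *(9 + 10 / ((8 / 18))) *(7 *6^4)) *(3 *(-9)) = -5845770798336 / 13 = -449674676795.08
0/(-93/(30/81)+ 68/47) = 0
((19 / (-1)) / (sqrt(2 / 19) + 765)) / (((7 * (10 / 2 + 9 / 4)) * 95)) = -11628 / 2257212419 + 4 * sqrt(38) / 11286062095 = -0.00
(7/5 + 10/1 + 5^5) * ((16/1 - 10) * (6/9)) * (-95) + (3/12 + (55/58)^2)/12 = -1191831.90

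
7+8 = 15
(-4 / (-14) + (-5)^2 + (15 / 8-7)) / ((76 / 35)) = 5645 / 608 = 9.28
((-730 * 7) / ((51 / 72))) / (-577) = 122640 / 9809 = 12.50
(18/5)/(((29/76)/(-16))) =-21888/145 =-150.95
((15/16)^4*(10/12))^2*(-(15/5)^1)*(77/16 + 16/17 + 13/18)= -37619912109375/4672924418048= -8.05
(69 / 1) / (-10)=-69 / 10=-6.90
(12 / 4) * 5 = 15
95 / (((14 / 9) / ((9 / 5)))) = 1539 / 14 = 109.93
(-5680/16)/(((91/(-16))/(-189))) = -153360/13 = -11796.92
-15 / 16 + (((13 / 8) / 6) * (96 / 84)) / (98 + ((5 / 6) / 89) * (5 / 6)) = -32860713 / 35169904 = -0.93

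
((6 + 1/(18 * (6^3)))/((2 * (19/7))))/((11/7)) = 1143121/1625184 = 0.70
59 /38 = 1.55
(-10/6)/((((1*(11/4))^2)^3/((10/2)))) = -102400/5314683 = -0.02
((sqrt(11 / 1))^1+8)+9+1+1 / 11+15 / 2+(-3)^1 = sqrt(11)+497 / 22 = 25.91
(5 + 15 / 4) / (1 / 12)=105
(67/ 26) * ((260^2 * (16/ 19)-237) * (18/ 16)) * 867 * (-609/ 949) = -342932399716473/ 3750448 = -91437716.17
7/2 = 3.50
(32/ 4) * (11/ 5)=88/ 5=17.60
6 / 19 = 0.32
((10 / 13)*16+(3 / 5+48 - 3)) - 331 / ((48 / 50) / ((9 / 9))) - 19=-305.88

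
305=305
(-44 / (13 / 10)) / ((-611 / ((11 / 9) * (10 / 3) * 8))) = 387200 / 214461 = 1.81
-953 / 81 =-11.77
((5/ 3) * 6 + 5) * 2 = 30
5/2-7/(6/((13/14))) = 17/12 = 1.42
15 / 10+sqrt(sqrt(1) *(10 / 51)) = sqrt(510) / 51+3 / 2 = 1.94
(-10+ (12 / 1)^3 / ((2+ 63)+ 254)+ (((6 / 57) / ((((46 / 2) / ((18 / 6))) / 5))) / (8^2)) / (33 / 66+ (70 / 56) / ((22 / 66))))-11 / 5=-642970883 / 94794040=-6.78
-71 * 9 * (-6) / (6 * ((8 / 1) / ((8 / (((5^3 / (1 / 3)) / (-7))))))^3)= -24353 / 5859375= -0.00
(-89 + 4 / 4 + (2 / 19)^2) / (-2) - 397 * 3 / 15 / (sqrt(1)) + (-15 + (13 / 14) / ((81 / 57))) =-49.75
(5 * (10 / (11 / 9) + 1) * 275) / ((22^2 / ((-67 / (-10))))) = 169175 / 968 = 174.77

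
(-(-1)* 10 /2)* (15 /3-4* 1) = 5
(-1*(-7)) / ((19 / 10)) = 70 / 19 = 3.68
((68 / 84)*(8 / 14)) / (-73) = -68 / 10731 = -0.01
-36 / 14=-18 / 7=-2.57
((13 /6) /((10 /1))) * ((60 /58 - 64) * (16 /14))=-47476 /3045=-15.59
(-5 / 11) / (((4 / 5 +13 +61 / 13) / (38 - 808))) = 11375 / 601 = 18.93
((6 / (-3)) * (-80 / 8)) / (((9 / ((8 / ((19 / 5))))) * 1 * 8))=100 / 171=0.58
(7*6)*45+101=1991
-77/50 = -1.54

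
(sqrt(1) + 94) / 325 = 19 / 65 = 0.29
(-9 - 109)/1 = -118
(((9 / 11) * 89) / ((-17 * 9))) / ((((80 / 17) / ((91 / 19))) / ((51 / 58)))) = -413049 / 969760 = -0.43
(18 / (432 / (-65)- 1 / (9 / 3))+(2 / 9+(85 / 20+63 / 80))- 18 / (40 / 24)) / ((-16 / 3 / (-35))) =-55693603 / 1045248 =-53.28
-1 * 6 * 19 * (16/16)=-114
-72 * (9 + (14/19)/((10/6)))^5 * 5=-41811400199826504/1547561875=-27017595.14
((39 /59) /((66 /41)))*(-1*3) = -1599 /1298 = -1.23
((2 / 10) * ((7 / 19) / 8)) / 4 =7 / 3040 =0.00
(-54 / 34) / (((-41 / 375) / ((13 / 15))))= 8775 / 697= 12.59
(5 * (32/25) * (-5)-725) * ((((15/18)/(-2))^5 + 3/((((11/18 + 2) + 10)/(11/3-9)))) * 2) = 54786354187/28242432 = 1939.86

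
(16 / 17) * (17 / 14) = 1.14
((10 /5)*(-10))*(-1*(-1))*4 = -80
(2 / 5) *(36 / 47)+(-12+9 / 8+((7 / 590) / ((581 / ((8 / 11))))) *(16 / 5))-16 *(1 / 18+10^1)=-781357047859 / 4557148200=-171.46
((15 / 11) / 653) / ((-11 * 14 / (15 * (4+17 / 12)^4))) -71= -181399941913 / 2548643328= -71.18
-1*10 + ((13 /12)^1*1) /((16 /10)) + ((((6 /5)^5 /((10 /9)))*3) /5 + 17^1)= 67655821 /7500000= 9.02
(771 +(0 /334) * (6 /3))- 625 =146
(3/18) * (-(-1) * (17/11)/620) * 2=17/20460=0.00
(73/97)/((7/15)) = 1095/679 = 1.61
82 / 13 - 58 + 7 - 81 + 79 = -607 / 13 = -46.69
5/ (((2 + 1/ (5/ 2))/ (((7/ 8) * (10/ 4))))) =4.56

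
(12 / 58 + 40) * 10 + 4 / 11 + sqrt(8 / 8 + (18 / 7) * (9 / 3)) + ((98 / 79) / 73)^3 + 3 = sqrt(427) / 7 + 24806141177804027 / 61184376299497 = 408.38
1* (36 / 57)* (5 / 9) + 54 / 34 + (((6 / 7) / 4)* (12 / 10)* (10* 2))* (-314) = -10940423 / 6783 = -1612.92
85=85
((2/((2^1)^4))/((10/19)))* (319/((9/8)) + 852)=9709/36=269.69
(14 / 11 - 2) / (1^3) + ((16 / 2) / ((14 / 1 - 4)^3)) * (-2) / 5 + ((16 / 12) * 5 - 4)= 39934 / 20625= 1.94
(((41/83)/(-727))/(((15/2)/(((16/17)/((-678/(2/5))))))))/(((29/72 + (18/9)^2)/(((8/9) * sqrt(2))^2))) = 1343488/74408775532425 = 0.00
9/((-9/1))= -1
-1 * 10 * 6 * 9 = -540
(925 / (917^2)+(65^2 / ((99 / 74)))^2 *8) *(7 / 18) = 657575349369085925 / 21192565086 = 31028586.99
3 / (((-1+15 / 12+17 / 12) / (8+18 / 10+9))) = 846 / 25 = 33.84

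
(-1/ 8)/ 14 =-1/ 112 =-0.01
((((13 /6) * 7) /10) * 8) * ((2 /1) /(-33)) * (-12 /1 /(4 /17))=37.50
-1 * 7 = -7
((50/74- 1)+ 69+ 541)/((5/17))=383486/185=2072.90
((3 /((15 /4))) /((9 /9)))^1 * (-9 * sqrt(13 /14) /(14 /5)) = -9 * sqrt(182) /49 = -2.48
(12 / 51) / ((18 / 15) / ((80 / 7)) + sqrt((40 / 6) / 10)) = 0.26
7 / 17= 0.41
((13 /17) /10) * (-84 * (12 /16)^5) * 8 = -66339 /5440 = -12.19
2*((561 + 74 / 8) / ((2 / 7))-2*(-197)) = 19119 / 4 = 4779.75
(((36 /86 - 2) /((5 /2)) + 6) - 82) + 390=67374 /215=313.37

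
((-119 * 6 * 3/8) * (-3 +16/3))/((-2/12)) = 3748.50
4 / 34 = 2 / 17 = 0.12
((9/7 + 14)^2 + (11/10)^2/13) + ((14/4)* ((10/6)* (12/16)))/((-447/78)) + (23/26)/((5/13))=558284709/2372825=235.28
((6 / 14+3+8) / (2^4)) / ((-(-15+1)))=5 / 98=0.05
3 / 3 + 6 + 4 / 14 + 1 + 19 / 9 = 655 / 63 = 10.40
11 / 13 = 0.85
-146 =-146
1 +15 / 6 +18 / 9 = 11 / 2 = 5.50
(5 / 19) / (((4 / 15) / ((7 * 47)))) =24675 / 76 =324.67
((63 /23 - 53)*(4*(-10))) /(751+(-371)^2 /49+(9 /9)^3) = 46240 /81903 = 0.56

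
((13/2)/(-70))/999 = -13/139860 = -0.00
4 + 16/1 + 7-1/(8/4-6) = 109/4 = 27.25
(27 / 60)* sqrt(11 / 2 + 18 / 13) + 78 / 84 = 13 / 14 + 9* sqrt(4654) / 520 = 2.11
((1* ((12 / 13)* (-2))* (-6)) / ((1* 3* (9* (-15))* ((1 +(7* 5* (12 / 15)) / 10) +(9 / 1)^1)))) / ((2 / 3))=-1 / 312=-0.00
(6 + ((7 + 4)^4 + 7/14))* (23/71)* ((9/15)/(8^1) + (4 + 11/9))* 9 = 256981599/1136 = 226216.20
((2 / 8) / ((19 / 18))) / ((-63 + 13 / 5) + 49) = -15 / 722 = -0.02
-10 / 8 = -5 / 4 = -1.25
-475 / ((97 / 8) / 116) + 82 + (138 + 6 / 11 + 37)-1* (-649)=-3881516 / 1067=-3637.78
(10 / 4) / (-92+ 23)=-5 / 138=-0.04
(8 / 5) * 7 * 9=504 / 5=100.80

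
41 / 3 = 13.67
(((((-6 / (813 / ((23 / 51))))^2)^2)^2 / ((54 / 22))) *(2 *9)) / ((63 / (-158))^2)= 11010309018677106688 / 15853242007985059437343795318942096227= 0.00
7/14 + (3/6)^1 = 1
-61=-61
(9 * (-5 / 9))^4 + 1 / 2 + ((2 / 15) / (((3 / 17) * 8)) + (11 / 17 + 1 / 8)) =3833363 / 6120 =626.37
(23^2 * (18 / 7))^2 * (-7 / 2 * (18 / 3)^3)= -9792196272 / 7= -1398885181.71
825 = 825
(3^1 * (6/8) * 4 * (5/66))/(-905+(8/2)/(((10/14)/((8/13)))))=-975/1289222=-0.00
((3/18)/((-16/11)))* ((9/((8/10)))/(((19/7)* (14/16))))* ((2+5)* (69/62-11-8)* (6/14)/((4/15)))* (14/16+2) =189389475/603136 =314.01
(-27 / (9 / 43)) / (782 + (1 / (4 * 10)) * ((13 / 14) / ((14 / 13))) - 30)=-337120 / 1965283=-0.17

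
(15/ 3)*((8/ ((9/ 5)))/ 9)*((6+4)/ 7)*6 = 4000/ 189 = 21.16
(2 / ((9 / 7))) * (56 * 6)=522.67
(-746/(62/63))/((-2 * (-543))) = -7833/11222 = -0.70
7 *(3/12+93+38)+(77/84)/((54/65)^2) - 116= 28136303/34992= 804.08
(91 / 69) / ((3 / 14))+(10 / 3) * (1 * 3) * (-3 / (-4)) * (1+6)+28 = 35875 / 414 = 86.65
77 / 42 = 11 / 6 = 1.83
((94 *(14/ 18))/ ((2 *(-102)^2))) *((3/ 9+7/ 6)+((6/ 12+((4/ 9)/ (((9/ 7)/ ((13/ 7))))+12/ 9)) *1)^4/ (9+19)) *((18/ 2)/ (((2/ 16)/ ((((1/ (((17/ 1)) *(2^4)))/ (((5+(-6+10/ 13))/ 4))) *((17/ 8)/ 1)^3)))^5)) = -6669028418268176558025320243/ 26498949067796948044480512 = -251.67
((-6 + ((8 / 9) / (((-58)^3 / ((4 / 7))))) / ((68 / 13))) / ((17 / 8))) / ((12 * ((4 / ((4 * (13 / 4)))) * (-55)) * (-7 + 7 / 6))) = -2037408451 / 854797256775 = -0.00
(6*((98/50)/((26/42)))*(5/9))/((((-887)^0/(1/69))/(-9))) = -2058/1495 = -1.38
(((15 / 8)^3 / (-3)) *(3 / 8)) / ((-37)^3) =3375 / 207474688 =0.00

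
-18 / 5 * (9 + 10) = -342 / 5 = -68.40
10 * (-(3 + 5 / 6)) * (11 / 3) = -1265 / 9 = -140.56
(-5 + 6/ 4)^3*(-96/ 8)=1029/ 2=514.50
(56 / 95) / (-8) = -7 / 95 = -0.07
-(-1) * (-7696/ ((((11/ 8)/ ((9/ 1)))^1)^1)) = -554112/ 11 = -50373.82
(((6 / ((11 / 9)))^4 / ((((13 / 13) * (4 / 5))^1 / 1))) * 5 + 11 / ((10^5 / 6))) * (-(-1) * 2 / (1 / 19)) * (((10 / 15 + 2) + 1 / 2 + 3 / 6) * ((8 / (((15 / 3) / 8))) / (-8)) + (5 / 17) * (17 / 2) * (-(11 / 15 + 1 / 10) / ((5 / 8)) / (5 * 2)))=-1565094029577117 / 1830125000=-855184.22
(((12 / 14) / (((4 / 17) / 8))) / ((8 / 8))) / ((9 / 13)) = 42.10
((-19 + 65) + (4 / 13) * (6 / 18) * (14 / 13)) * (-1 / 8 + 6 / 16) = 11689 / 1014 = 11.53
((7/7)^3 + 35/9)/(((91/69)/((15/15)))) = 1012/273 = 3.71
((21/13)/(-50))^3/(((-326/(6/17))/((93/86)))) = 2583819/65444785250000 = 0.00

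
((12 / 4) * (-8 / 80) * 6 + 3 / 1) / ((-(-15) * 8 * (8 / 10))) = 1 / 80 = 0.01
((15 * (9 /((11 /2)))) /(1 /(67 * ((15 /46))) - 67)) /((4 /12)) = -814050 /740179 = -1.10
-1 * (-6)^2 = -36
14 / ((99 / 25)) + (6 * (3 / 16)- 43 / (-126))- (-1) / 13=40669 / 8008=5.08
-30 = -30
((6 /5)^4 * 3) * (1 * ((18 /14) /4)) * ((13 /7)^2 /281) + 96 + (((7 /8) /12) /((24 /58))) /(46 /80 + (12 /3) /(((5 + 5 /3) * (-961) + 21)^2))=7053293286082785406001 /73219348116950490000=96.33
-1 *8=-8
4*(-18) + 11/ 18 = -71.39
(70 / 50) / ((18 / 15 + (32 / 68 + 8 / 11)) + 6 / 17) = 1309 / 2572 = 0.51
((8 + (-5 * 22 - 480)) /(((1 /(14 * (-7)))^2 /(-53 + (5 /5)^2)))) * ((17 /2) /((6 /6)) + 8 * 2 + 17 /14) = 7473997440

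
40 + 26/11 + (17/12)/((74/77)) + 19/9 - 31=438061/29304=14.95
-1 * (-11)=11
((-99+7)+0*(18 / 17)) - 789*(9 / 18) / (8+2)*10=-486.50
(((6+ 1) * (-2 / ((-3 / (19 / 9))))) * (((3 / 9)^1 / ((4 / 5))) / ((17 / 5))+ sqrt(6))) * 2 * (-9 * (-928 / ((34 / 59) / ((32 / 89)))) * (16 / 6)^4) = 11930855014400 / 18750609+ 1908936802304 * sqrt(6) / 367659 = 13354383.95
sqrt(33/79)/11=sqrt(2607)/869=0.06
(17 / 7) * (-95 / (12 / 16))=-6460 / 21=-307.62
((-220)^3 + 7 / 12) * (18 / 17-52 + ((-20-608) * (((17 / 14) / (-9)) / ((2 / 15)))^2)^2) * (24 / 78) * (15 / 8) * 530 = -3702845282167204156904525 / 2750739264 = -1346127323162826.73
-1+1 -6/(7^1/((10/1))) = -60/7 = -8.57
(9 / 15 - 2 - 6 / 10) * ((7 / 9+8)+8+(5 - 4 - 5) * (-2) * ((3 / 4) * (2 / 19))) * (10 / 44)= -14885 / 1881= -7.91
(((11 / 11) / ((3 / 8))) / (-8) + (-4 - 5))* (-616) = 17248 / 3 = 5749.33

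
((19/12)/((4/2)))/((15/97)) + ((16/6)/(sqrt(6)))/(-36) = 1843/360 - sqrt(6)/81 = 5.09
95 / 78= 1.22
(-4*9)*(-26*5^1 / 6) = 780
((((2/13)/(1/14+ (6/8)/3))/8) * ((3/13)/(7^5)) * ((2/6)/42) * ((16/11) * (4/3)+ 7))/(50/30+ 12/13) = 295/13108149054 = 0.00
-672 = -672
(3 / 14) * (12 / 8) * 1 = 9 / 28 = 0.32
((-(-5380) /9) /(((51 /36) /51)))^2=463110400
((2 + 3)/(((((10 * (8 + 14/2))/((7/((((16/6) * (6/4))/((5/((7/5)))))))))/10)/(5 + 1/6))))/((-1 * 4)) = -775/288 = -2.69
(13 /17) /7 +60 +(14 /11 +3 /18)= 483403 /7854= 61.55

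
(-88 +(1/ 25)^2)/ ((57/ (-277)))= 5078241/ 11875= 427.64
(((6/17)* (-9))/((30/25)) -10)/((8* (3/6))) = -215/68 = -3.16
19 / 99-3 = -278 / 99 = -2.81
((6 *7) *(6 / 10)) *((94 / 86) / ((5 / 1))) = 5922 / 1075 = 5.51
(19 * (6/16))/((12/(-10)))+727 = 11537/16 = 721.06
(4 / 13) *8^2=256 / 13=19.69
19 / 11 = 1.73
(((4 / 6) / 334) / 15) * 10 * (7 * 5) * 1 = 70 / 1503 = 0.05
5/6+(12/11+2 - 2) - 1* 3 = -71/66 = -1.08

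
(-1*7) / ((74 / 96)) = -9.08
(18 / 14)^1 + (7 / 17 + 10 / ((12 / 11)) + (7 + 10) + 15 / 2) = 12625 / 357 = 35.36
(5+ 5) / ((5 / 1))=2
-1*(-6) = 6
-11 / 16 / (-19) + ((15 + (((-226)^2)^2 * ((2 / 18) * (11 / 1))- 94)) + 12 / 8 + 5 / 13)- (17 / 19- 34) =3188481682.25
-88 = -88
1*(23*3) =69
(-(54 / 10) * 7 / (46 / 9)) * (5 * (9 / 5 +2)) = -32319 / 230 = -140.52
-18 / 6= -3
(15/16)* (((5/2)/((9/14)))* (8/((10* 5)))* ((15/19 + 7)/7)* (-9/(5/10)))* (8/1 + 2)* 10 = -22200/19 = -1168.42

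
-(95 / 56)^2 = -9025 / 3136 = -2.88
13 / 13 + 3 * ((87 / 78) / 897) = 7803 / 7774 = 1.00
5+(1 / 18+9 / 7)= 799 / 126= 6.34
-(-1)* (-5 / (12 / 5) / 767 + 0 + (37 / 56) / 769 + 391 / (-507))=-331945195 / 429391144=-0.77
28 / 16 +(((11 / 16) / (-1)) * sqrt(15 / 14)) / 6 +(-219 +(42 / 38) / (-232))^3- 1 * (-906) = -899596820285058149 / 85649485312- 11 * sqrt(210) / 1344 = -10503236.85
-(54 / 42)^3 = -729 / 343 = -2.13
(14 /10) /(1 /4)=28 /5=5.60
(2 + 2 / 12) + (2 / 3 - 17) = -85 / 6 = -14.17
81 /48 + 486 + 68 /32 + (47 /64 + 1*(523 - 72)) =60259 /64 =941.55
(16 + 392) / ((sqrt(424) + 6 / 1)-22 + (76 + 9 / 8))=1596096 / 211985-52224* sqrt(106) / 211985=4.99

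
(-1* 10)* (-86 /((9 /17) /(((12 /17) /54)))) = 1720 /81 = 21.23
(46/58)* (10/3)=2.64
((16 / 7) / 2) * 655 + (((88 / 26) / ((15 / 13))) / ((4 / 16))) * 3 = 783.77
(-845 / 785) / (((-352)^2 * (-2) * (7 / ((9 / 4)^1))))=1521 / 1089363968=0.00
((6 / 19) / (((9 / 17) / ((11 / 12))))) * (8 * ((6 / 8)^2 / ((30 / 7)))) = 1309 / 2280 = 0.57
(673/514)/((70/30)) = 2019/3598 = 0.56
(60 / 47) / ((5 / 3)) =36 / 47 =0.77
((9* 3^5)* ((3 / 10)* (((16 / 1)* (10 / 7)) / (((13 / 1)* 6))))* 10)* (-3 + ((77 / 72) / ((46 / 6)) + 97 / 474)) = -64946610 / 12719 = -5106.27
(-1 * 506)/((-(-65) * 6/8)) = -2024/195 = -10.38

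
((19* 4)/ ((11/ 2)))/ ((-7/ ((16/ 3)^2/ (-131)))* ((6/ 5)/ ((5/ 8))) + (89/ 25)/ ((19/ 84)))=1155200/ 6490407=0.18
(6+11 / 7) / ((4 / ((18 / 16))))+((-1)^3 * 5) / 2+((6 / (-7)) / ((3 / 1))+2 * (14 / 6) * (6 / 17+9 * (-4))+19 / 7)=-625635 / 3808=-164.29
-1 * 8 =-8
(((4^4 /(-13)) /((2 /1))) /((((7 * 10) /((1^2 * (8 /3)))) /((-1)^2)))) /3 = -512 /4095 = -0.13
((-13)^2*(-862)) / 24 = -72839 / 12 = -6069.92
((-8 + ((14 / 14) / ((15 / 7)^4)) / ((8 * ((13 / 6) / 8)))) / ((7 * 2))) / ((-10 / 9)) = 875099 / 1706250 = 0.51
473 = 473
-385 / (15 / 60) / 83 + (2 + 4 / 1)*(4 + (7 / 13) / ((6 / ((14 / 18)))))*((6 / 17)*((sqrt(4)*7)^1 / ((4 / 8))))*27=6496.96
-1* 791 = -791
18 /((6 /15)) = 45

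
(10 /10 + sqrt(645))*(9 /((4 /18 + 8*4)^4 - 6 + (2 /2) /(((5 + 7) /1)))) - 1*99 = -2800817151381 /28291084723 + 236196*sqrt(645) /28291084723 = -99.00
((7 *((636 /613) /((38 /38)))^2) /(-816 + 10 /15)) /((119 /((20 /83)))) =-12134880 /648446902157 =-0.00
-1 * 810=-810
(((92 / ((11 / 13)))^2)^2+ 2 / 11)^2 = 4186484025046489372175524 / 214358881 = 19530256948143377.24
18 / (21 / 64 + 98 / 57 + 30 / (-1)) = -0.64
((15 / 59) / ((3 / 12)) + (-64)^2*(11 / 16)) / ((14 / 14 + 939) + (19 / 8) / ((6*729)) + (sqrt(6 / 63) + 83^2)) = 11152785928570638912 / 30995612923496769413 - 67835612132352*sqrt(42) / 30995612923496769413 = 0.36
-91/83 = -1.10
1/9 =0.11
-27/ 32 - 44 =-44.84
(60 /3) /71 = 20 /71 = 0.28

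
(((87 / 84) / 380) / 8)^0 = 1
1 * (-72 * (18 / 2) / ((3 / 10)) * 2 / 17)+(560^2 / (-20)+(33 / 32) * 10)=-4331275 / 272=-15923.81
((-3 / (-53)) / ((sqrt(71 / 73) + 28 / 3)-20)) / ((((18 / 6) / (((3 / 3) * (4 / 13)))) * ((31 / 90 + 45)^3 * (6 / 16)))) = -54494208000 / 3470670621032551937-69984000 * sqrt(5183) / 3470670621032551937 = -0.00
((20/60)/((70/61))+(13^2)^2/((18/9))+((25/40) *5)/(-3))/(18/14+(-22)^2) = 11994989/407640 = 29.43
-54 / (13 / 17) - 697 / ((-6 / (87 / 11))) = 242573 / 286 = 848.16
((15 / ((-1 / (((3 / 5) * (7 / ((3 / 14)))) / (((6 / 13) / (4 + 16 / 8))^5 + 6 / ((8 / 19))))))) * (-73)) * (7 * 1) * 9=2008109972232 / 21163705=94884.61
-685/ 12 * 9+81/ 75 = -51267/ 100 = -512.67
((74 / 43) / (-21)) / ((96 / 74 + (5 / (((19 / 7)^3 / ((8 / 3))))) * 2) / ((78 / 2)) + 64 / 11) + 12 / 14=34850874543 / 41330736560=0.84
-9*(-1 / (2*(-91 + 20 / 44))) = -33 / 664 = -0.05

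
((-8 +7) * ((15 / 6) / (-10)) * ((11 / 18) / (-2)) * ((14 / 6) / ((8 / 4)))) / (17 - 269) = 11 / 31104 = 0.00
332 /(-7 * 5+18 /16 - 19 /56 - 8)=-4648 /591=-7.86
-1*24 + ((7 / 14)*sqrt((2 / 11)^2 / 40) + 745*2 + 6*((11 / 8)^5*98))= sqrt(10) / 220 + 35683969 / 8192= 4355.97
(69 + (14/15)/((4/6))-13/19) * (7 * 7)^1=324527/95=3416.07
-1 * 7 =-7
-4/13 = -0.31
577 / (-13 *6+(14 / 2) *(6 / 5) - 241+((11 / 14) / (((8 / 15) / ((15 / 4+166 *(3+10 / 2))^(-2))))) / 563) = -322639581690265 / 173677390073692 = -1.86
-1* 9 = -9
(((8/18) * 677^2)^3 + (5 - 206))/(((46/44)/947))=128376238343831273680478/16767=7656482277320407567.27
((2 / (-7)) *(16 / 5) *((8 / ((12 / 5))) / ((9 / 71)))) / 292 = -1136 / 13797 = -0.08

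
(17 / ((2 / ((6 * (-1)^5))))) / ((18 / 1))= -2.83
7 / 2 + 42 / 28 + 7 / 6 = 37 / 6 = 6.17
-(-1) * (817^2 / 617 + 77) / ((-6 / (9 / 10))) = -1072497 / 6170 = -173.82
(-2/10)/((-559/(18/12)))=0.00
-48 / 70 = -24 / 35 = -0.69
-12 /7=-1.71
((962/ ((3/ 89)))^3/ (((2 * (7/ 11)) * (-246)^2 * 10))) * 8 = 3451897771569676/ 14296905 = 241443709.08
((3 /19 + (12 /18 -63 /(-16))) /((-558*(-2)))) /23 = 0.00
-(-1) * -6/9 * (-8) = 16/3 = 5.33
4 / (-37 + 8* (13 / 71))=-0.11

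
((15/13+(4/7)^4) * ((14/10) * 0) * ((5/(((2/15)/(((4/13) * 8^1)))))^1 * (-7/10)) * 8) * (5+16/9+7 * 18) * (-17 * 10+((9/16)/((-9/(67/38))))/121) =0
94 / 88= 47 / 44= 1.07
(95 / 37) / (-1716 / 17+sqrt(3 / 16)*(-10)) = -3695120 / 145002371+274550*sqrt(3) / 435007113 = -0.02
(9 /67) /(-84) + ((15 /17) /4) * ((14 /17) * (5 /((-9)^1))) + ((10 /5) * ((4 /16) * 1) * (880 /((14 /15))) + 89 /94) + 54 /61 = 2206408425713 /4663152564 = 473.16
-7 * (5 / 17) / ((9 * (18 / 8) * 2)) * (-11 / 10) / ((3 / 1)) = 77 / 4131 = 0.02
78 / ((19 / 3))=234 / 19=12.32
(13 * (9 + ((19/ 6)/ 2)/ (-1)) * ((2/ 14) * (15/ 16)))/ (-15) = -1157/ 1344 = -0.86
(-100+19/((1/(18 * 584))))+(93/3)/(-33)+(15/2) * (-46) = 6576308/33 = 199282.06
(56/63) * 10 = 80/9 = 8.89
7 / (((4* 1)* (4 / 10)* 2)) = 35 / 16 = 2.19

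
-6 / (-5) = 6 / 5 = 1.20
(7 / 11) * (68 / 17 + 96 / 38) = 868 / 209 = 4.15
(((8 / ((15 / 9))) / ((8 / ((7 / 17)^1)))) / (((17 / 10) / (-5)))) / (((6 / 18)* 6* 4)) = -105 / 1156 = -0.09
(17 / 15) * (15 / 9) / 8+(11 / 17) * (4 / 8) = 685 / 1224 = 0.56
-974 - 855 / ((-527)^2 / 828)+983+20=7346201 / 277729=26.45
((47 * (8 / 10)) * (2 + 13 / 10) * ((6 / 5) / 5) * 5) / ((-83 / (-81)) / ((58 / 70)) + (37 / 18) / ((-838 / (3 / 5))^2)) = 61403636710944 / 510005139565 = 120.40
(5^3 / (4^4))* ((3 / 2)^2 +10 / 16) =2875 / 2048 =1.40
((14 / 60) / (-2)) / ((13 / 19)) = -133 / 780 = -0.17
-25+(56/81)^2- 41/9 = -190778/6561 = -29.08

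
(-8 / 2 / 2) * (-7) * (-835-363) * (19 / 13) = -318668 / 13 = -24512.92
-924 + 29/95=-87751/95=-923.69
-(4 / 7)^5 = -1024 / 16807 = -0.06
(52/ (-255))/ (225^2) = -52/ 12909375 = -0.00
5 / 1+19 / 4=39 / 4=9.75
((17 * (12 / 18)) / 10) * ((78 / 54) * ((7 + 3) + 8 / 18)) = 20774 / 1215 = 17.10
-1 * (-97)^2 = -9409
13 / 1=13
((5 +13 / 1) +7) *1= 25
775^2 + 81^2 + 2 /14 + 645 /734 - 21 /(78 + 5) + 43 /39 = 10098570159829 /16631706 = 607187.87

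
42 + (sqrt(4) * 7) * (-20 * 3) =-798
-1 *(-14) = 14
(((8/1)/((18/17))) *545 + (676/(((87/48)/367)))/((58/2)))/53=66892708/401157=166.75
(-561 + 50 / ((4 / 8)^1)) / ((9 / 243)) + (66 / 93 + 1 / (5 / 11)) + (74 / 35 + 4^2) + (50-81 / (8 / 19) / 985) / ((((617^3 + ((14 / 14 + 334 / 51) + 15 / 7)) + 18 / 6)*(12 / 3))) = -7126892139359125022983 / 573547874086100480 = -12425.98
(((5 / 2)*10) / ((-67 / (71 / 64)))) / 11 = -1775 / 47168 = -0.04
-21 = -21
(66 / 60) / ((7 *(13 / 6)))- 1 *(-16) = 7313 / 455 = 16.07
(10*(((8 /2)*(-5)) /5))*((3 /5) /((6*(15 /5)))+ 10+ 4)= -1684 /3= -561.33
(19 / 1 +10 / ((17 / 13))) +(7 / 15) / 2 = 13709 / 510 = 26.88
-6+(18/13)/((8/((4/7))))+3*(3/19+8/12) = -5926/1729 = -3.43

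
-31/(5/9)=-279/5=-55.80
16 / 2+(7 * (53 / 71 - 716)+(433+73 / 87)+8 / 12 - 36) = -28415861 / 6177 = -4600.27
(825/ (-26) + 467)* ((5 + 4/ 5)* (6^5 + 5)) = 2553669733/ 130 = 19643613.33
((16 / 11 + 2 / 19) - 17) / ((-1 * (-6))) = -3227 / 1254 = -2.57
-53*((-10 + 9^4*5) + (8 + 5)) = -1738824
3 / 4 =0.75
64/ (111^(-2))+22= 788566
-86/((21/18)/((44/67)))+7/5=-110237/2345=-47.01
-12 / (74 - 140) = 2 / 11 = 0.18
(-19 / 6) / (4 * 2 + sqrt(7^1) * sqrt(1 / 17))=-1292 / 3243 + 19 * sqrt(119) / 6486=-0.37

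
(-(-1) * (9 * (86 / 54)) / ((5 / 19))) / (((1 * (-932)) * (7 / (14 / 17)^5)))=-15692936 / 4962400215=-0.00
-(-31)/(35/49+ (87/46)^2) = 459172/63563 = 7.22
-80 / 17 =-4.71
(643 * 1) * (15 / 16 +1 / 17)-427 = 58109 / 272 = 213.64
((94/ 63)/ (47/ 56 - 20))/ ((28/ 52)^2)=-127088/ 473193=-0.27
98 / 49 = 2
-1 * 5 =-5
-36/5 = -7.20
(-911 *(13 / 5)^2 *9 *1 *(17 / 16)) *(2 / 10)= -23555727 / 2000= -11777.86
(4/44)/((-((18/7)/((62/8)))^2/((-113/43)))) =5321057/2452032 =2.17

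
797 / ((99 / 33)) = 797 / 3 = 265.67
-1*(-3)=3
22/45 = 0.49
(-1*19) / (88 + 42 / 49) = -133 / 622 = -0.21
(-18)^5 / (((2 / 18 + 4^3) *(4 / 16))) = -68024448 / 577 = -117893.32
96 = 96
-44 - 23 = -67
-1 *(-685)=685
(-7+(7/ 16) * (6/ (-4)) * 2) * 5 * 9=-5985/ 16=-374.06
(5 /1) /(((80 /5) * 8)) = 5 /128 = 0.04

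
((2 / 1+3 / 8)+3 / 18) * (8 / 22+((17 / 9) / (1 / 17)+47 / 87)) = 2890973 / 34452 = 83.91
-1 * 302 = -302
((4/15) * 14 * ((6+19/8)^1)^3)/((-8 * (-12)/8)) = 2105341/11520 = 182.76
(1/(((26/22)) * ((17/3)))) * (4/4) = 33/221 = 0.15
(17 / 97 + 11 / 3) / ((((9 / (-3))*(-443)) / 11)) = 12298 / 386739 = 0.03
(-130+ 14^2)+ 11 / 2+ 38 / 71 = 10229 / 142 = 72.04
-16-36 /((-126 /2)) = -108 /7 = -15.43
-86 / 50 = -43 / 25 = -1.72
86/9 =9.56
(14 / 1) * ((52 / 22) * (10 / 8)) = 455 / 11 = 41.36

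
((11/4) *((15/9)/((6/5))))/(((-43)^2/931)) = 256025/133128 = 1.92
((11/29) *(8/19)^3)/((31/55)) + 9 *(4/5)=7.25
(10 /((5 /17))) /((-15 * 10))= -17 /75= -0.23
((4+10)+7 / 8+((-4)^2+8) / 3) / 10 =183 / 80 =2.29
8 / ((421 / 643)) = 5144 / 421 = 12.22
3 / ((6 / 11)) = 11 / 2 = 5.50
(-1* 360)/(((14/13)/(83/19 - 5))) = 28080/133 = 211.13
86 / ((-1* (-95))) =86 / 95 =0.91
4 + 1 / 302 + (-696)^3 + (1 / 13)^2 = -337153531.99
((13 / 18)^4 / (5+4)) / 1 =0.03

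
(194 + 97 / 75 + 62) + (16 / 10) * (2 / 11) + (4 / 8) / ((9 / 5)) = 1276417 / 4950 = 257.86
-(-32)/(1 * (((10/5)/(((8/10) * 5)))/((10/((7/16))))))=10240/7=1462.86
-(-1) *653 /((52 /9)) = 5877 /52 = 113.02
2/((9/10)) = 20/9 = 2.22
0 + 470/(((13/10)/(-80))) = -28923.08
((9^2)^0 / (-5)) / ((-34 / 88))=44 / 85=0.52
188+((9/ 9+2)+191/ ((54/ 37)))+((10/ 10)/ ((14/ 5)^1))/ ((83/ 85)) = 5054918/ 15687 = 322.24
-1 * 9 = -9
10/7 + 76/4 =143/7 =20.43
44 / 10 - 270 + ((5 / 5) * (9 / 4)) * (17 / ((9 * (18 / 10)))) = -47383 / 180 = -263.24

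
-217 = -217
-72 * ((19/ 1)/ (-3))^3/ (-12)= -1524.22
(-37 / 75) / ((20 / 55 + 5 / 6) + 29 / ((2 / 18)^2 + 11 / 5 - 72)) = -11503448 / 18221075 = -0.63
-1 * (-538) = 538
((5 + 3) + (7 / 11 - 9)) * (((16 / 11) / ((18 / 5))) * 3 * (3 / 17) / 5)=-32 / 2057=-0.02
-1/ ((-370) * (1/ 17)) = 17/ 370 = 0.05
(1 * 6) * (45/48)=5.62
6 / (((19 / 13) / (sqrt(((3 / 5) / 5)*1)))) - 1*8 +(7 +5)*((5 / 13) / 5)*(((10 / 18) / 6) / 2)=-931 / 117 +78*sqrt(3) / 95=-6.54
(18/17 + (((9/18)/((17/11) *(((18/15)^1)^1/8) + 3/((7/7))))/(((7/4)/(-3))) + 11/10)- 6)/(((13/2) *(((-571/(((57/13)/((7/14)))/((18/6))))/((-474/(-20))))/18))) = 1.38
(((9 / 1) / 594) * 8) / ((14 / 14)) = 4 / 33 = 0.12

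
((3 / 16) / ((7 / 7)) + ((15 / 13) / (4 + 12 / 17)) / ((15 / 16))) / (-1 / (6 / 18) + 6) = 0.15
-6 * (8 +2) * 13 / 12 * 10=-650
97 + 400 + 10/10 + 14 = 512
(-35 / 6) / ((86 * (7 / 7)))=-35 / 516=-0.07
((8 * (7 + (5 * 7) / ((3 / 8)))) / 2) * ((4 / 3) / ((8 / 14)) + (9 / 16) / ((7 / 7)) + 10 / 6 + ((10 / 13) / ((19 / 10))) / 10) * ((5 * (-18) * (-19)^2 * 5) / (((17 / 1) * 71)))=-7802574675 / 31382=-248632.17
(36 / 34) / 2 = 9 / 17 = 0.53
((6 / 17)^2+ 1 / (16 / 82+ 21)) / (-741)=-43133 / 186095481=-0.00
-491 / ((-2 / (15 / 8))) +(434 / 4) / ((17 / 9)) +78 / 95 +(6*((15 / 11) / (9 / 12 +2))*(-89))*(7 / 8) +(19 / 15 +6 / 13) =7038529417 / 24387792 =288.61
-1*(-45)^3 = 91125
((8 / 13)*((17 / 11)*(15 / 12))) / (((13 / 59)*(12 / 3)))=5015 / 3718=1.35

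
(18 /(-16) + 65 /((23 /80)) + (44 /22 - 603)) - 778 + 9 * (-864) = -1643127 /184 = -8930.04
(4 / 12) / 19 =1 / 57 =0.02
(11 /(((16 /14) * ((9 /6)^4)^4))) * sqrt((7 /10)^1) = 315392 * sqrt(70) /215233605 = 0.01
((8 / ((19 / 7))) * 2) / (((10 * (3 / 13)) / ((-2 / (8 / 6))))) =-364 / 95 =-3.83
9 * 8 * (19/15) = 456/5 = 91.20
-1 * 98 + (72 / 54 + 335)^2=1017199 / 9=113022.11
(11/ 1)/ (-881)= -11/ 881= -0.01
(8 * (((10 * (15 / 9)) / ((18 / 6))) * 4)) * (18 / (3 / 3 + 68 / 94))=150400 / 81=1856.79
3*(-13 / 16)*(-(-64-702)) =-14937 / 8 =-1867.12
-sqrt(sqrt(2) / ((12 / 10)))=-sqrt(15)*2^(3 / 4) / 6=-1.09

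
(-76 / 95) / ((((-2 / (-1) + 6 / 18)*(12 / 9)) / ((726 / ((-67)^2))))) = -6534 / 157115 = -0.04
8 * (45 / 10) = 36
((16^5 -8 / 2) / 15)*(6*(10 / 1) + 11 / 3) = 22253028 / 5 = 4450605.60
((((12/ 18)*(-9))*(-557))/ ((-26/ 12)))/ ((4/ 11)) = -4241.77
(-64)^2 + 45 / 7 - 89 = 28094 / 7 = 4013.43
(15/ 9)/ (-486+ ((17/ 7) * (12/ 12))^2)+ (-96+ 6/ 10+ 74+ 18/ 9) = -19.40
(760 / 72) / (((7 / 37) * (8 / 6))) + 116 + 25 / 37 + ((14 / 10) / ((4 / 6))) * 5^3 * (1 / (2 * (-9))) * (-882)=40469333 / 3108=13021.02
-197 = -197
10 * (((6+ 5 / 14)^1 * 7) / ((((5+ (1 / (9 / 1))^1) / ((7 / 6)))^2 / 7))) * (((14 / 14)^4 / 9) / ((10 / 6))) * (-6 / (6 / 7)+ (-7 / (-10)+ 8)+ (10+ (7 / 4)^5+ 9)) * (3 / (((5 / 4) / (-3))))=-156619170351 / 54169600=-2891.27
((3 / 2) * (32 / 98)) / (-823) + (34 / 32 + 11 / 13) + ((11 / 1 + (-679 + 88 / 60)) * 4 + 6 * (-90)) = -403156393067 / 125820240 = -3204.23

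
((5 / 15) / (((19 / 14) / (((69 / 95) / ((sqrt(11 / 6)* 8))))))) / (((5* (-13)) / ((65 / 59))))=-161* sqrt(66) / 4685780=-0.00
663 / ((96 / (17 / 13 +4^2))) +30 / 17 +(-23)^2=353761 / 544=650.30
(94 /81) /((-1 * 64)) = -47 /2592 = -0.02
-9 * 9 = -81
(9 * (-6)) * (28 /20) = -378 /5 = -75.60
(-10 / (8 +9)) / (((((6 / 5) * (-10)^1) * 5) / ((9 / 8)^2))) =27 / 2176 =0.01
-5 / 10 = -1 / 2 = -0.50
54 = 54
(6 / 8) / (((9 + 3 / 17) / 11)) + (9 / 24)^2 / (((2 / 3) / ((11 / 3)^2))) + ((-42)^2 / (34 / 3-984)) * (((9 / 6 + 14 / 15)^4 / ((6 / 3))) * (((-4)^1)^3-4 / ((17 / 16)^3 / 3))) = 52700474680830799 / 22364369040000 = 2356.45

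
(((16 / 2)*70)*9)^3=128024064000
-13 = -13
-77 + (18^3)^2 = 34012147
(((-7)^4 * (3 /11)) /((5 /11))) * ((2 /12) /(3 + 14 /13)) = 31213 /530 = 58.89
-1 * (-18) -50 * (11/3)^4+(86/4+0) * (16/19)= -9001.55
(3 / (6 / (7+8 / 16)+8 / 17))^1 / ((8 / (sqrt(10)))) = 85* sqrt(10) / 288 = 0.93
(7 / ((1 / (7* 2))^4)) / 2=134456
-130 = -130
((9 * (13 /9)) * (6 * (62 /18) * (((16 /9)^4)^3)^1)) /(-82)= -113434415614394368 /34738832987163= -3265.35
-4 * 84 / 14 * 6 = -144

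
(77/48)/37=77/1776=0.04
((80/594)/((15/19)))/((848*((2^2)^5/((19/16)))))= 0.00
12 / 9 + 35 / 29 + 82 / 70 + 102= 321892 / 3045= 105.71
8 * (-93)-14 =-758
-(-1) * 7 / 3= 7 / 3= 2.33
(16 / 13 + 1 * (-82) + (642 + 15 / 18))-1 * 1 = 43763 / 78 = 561.06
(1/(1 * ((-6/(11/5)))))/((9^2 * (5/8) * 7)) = -44/42525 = -0.00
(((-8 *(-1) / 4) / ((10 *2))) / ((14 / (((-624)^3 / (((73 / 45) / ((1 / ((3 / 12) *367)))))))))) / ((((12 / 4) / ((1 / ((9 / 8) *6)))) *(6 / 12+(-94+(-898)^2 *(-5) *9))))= 215973888 / 13610787894739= 0.00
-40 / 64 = -0.62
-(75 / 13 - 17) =146 / 13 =11.23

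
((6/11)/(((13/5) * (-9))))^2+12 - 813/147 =58345897/9018009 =6.47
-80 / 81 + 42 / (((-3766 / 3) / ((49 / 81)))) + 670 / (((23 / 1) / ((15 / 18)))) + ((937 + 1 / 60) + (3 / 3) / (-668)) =401837707297 / 418457745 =960.28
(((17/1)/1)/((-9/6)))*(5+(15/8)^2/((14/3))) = -87635/1344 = -65.20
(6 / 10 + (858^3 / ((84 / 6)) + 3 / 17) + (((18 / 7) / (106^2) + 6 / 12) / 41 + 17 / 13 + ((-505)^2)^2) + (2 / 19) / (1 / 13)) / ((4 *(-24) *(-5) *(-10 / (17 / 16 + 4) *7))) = -303496634260081068129 / 30950056384000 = -9806012.32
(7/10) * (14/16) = 49/80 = 0.61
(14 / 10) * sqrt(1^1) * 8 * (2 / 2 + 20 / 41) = 3416 / 205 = 16.66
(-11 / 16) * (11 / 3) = -2.52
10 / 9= 1.11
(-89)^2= 7921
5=5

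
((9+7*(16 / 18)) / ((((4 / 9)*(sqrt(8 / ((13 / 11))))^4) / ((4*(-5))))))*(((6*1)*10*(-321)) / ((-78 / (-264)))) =42877575 / 44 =974490.34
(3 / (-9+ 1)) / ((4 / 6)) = -9 / 16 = -0.56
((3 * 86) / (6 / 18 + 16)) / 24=129 / 196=0.66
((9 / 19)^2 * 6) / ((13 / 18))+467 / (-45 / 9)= -2147891 / 23465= -91.54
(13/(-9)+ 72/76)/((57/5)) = -425/9747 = -0.04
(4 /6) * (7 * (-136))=-1904 /3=-634.67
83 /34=2.44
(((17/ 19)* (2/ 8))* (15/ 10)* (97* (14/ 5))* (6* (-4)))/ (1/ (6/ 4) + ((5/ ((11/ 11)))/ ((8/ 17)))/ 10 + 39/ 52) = -83808/ 95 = -882.19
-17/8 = -2.12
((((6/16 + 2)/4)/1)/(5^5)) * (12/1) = 57/25000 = 0.00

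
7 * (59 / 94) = 413 / 94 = 4.39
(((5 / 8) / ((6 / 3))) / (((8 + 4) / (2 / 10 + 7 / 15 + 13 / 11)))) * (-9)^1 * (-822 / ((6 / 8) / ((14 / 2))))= 292495 / 88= 3323.81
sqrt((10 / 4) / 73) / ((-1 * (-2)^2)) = -sqrt(730) / 584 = -0.05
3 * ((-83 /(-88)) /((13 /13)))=249 /88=2.83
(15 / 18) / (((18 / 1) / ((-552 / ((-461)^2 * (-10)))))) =23 / 1912689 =0.00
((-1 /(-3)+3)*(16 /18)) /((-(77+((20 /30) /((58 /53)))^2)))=-33640 /878433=-0.04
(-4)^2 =16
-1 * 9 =-9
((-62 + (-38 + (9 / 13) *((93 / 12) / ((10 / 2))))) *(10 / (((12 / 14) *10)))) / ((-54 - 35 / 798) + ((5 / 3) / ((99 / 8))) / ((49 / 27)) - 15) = 1843861327 / 1101856340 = 1.67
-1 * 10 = -10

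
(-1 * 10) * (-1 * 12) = 120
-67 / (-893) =67 / 893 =0.08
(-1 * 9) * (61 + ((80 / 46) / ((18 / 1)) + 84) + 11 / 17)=-512872 / 391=-1311.69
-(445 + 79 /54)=-24109 /54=-446.46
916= 916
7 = 7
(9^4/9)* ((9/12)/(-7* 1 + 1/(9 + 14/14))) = -3645/46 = -79.24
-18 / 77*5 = -90 / 77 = -1.17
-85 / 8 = -10.62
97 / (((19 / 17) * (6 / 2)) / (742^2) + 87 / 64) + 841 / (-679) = 70.12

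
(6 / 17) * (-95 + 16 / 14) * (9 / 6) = -5913 / 119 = -49.69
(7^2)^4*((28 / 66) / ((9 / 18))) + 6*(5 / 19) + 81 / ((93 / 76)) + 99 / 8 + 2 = 760597558343 / 155496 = 4891428.45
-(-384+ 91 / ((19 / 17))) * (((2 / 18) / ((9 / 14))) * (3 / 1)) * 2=160972 / 513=313.79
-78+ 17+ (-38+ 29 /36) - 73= -6163 /36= -171.19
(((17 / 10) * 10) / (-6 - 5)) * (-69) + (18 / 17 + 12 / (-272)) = 80523 / 748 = 107.65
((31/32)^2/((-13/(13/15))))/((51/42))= -6727/130560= -0.05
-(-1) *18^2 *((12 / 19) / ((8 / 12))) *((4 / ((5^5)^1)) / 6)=3888 / 59375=0.07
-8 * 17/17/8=-1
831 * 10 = 8310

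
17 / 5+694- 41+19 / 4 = 13223 / 20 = 661.15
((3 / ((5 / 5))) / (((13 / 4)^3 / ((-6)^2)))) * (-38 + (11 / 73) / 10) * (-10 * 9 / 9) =14743296 / 12337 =1195.05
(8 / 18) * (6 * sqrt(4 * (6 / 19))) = 16 * sqrt(114) / 57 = 3.00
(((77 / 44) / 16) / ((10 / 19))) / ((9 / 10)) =133 / 576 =0.23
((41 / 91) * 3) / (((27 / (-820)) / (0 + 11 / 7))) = -369820 / 5733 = -64.51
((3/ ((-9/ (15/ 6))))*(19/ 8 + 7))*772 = -24125/ 4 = -6031.25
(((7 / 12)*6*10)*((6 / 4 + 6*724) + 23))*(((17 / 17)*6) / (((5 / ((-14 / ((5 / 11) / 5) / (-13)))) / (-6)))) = -169532748 / 13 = -13040980.62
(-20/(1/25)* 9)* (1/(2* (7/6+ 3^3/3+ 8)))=-123.85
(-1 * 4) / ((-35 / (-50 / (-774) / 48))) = 0.00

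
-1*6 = -6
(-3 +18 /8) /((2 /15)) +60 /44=-375 /88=-4.26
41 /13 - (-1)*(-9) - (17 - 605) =7568 /13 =582.15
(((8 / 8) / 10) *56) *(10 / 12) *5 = 70 / 3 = 23.33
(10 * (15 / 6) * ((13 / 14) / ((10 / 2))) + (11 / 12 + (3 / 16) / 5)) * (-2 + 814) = 272687 / 60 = 4544.78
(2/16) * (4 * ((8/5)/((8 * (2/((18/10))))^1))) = 9/100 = 0.09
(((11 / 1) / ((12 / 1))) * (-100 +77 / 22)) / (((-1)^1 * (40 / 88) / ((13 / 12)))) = 303589 / 1440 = 210.83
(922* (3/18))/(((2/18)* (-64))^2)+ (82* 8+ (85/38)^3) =18829774357/28094464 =670.23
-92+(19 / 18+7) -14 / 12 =-766 / 9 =-85.11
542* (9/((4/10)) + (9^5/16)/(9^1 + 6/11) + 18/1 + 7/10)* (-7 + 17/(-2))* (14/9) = -402550717/72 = -5590982.18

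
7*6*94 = 3948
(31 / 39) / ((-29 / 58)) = -62 / 39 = -1.59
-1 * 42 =-42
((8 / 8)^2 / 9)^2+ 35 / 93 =976 / 2511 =0.39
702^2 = 492804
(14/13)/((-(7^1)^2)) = -2/91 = -0.02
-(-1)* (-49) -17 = -66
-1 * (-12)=12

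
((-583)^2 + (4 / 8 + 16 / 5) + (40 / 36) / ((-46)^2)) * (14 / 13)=113276040304 / 309465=366038.29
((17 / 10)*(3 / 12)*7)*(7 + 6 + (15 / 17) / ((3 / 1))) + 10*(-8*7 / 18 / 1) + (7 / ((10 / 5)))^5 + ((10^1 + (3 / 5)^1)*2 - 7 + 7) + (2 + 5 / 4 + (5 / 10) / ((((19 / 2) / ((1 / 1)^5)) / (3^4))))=3077293 / 5472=562.37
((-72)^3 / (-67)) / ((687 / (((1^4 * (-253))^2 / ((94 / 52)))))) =207057337344 / 721121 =287132.59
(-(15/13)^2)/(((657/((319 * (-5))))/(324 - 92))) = 9251000/12337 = 749.86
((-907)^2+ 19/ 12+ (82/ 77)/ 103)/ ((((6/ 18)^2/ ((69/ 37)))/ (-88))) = -32413427152614/ 26677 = -1215032693.05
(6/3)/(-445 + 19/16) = -32/7101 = -0.00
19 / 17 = 1.12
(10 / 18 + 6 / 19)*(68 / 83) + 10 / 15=1.38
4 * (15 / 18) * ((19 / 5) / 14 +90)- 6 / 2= 6256 / 21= 297.90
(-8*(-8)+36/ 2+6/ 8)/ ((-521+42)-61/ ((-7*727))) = -1684459/ 9750280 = -0.17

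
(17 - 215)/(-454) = 99/227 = 0.44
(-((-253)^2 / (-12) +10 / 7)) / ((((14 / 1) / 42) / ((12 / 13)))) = 1343829 / 91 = 14767.35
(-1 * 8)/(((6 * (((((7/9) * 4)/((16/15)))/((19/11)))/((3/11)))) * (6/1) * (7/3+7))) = -114/29645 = -0.00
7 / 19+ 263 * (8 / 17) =40095 / 323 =124.13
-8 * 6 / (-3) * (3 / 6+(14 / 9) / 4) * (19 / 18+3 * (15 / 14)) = 60.73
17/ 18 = 0.94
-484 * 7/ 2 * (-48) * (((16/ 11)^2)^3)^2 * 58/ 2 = 5485384346137264128/ 25937424601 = 211485312.46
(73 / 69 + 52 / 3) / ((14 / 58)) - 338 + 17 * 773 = 2073550 / 161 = 12879.19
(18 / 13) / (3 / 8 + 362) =144 / 37687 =0.00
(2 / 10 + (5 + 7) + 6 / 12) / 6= 2.12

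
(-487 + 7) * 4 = -1920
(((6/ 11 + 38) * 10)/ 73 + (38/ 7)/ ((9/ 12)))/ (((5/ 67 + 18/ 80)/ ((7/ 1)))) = 565737280/ 1934427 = 292.46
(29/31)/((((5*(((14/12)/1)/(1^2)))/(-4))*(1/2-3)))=1392/5425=0.26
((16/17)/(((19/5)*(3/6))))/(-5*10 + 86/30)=-0.01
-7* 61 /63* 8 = -488 /9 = -54.22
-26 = -26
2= 2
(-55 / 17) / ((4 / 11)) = -8.90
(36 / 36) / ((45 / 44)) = 44 / 45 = 0.98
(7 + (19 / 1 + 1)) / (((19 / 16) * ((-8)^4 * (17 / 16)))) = 27 / 5168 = 0.01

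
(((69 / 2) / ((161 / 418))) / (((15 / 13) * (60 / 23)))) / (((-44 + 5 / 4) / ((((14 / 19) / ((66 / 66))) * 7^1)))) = -46046 / 12825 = -3.59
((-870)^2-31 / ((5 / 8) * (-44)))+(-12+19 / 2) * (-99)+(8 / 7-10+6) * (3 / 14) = 4081027801 / 5390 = 757148.02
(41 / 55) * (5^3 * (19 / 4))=19475 / 44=442.61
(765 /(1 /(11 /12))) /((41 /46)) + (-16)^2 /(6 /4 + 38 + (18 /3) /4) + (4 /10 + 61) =350309 /410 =854.41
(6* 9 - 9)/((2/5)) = 225/2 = 112.50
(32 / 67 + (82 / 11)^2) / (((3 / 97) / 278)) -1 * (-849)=4091153203 / 8107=504644.53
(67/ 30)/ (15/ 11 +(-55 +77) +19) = 737/ 13980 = 0.05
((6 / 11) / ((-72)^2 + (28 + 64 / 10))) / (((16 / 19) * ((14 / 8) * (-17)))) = -285 / 68308856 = -0.00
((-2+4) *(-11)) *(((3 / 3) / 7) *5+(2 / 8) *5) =-605 / 14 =-43.21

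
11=11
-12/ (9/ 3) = -4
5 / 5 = 1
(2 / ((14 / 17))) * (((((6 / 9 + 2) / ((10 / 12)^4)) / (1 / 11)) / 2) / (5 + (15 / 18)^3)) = 69797376 / 5271875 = 13.24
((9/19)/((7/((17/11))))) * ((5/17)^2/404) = 225/10047884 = 0.00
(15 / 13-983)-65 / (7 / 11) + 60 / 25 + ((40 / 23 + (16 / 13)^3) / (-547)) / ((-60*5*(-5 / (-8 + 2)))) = -26158662093867 / 24185399875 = -1081.59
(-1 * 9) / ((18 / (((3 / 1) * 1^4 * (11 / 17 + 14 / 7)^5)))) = -553584375 / 2839714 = -194.94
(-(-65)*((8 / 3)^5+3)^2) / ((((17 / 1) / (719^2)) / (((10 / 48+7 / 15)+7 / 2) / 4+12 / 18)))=6190933181236619777 / 96367968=64242645245.32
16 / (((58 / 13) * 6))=52 / 87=0.60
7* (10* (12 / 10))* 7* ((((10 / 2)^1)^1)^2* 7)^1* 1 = 102900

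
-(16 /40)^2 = -4 /25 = -0.16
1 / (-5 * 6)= -1 / 30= -0.03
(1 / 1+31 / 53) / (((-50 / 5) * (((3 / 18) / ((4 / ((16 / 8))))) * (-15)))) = 168 / 1325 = 0.13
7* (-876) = -6132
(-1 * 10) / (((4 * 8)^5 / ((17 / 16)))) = -85 / 268435456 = -0.00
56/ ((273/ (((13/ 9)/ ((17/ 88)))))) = 704/ 459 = 1.53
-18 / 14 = -9 / 7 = -1.29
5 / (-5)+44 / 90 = -23 / 45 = -0.51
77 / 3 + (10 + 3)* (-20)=-703 / 3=-234.33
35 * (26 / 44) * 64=14560 / 11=1323.64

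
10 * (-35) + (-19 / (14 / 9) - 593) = -955.21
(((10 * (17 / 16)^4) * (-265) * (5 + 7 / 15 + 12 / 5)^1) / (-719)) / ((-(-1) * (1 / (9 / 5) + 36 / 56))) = 27422867535 / 889397248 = 30.83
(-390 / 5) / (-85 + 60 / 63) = 1638 / 1765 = 0.93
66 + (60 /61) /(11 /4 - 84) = 261642 /3965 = 65.99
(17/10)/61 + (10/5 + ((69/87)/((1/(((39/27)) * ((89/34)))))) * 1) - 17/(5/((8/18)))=4757498/1353285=3.52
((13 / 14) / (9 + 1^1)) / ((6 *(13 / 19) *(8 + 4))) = 19 / 10080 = 0.00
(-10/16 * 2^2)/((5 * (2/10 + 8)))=-5/82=-0.06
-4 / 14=-2 / 7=-0.29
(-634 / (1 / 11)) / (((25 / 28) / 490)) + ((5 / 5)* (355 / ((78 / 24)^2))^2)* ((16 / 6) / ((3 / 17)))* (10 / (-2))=-5028750448144 / 1285245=-3912678.48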